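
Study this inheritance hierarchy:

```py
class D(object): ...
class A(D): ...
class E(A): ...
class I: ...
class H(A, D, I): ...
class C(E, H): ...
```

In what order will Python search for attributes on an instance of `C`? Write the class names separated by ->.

C -> E -> H -> A -> D -> I -> object

L[C] = C + merge(L[E], L[H], [E H])
  take E:  [E A D object] + [H A D I object] + [E H]
  take H:  [A D object] + [H A D I object] + [H]
  take A:  [A D object] + [A D I object]
  take D:  [D object] + [D I object]
  take I:  [object] + [I object]
  take object:  [object] + [object]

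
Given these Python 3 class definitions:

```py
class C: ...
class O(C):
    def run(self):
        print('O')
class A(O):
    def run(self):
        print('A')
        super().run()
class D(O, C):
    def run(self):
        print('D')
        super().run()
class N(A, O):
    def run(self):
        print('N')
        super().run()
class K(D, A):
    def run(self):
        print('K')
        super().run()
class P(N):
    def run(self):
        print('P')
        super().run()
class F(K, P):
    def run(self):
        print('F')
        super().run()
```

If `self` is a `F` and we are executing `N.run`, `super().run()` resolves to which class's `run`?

A

L[F] = F + merge(L[K], L[P], [K P])
  take K:  [K D A O C object] + [P N A O C object] + [K P]
  take D:  [D A O C object] + [P N A O C object] + [P]
  take P:  [A O C object] + [P N A O C object] + [P]
  take N:  [A O C object] + [N A O C object]
  take A:  [A O C object] + [A O C object]
  take O:  [O C object] + [O C object]
  take C:  [C object] + [C object]
  take object:  [object] + [object]
MRO: F K D P N A O C object
super() in N.run on a F instance goes to the class after N in F's MRO: A.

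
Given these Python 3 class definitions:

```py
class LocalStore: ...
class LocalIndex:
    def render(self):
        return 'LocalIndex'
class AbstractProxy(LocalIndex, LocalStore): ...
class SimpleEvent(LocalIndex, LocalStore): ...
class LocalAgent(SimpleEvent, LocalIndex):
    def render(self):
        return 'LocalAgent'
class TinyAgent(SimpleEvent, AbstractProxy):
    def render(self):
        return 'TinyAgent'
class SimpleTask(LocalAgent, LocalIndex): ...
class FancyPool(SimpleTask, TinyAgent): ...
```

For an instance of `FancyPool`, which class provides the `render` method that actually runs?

L[FancyPool] = FancyPool + merge(L[SimpleTask], L[TinyAgent], [SimpleTask TinyAgent])
  take SimpleTask:  [SimpleTask LocalAgent SimpleEvent LocalIndex LocalStore object] + [TinyAgent SimpleEvent AbstractProxy LocalIndex LocalStore object] + [SimpleTask TinyAgent]
  take LocalAgent:  [LocalAgent SimpleEvent LocalIndex LocalStore object] + [TinyAgent SimpleEvent AbstractProxy LocalIndex LocalStore object] + [TinyAgent]
  take TinyAgent:  [SimpleEvent LocalIndex LocalStore object] + [TinyAgent SimpleEvent AbstractProxy LocalIndex LocalStore object] + [TinyAgent]
  take SimpleEvent:  [SimpleEvent LocalIndex LocalStore object] + [SimpleEvent AbstractProxy LocalIndex LocalStore object]
  take AbstractProxy:  [LocalIndex LocalStore object] + [AbstractProxy LocalIndex LocalStore object]
  take LocalIndex:  [LocalIndex LocalStore object] + [LocalIndex LocalStore object]
  take LocalStore:  [LocalStore object] + [LocalStore object]
  take object:  [object] + [object]
MRO: FancyPool SimpleTask LocalAgent TinyAgent SimpleEvent AbstractProxy LocalIndex LocalStore object
render is defined in: LocalAgent, LocalIndex, TinyAgent. First along the MRO is LocalAgent.

LocalAgent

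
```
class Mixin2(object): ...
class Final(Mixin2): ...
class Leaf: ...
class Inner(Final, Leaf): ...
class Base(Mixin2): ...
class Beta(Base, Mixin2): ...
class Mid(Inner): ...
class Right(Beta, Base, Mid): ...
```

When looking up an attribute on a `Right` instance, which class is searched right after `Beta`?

Base

L[Right] = Right + merge(L[Beta], L[Base], L[Mid], [Beta Base Mid])
  take Beta:  [Beta Base Mixin2 object] + [Base Mixin2 object] + [Mid Inner Final Mixin2 Leaf object] + [Beta Base Mid]
  take Base:  [Base Mixin2 object] + [Base Mixin2 object] + [Mid Inner Final Mixin2 Leaf object] + [Base Mid]
  take Mid:  [Mixin2 object] + [Mixin2 object] + [Mid Inner Final Mixin2 Leaf object] + [Mid]
  take Inner:  [Mixin2 object] + [Mixin2 object] + [Inner Final Mixin2 Leaf object]
  take Final:  [Mixin2 object] + [Mixin2 object] + [Final Mixin2 Leaf object]
  take Mixin2:  [Mixin2 object] + [Mixin2 object] + [Mixin2 Leaf object]
  take Leaf:  [object] + [object] + [Leaf object]
  take object:  [object] + [object] + [object]
MRO: Right Beta Base Mid Inner Final Mixin2 Leaf object
Beta is at position 1; next is Base.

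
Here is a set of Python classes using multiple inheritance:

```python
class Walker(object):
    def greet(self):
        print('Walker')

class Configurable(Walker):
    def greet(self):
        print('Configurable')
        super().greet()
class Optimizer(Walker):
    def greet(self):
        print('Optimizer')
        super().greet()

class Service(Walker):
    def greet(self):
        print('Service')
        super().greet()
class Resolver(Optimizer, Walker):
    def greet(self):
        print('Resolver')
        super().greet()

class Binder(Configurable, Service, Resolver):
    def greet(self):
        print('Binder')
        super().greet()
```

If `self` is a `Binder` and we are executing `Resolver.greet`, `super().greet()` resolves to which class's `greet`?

Optimizer

L[Binder] = Binder + merge(L[Configurable], L[Service], L[Resolver], [Configurable Service Resolver])
  take Configurable:  [Configurable Walker object] + [Service Walker object] + [Resolver Optimizer Walker object] + [Configurable Service Resolver]
  take Service:  [Walker object] + [Service Walker object] + [Resolver Optimizer Walker object] + [Service Resolver]
  take Resolver:  [Walker object] + [Walker object] + [Resolver Optimizer Walker object] + [Resolver]
  take Optimizer:  [Walker object] + [Walker object] + [Optimizer Walker object]
  take Walker:  [Walker object] + [Walker object] + [Walker object]
  take object:  [object] + [object] + [object]
MRO: Binder Configurable Service Resolver Optimizer Walker object
super() in Resolver.greet on a Binder instance goes to the class after Resolver in Binder's MRO: Optimizer.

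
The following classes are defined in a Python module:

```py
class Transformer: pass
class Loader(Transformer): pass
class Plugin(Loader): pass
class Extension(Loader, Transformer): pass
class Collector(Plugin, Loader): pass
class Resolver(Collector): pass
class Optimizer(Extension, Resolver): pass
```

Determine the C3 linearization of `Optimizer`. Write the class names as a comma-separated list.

L[Optimizer] = Optimizer + merge(L[Extension], L[Resolver], [Extension Resolver])
  take Extension:  [Extension Loader Transformer object] + [Resolver Collector Plugin Loader Transformer object] + [Extension Resolver]
  take Resolver:  [Loader Transformer object] + [Resolver Collector Plugin Loader Transformer object] + [Resolver]
  take Collector:  [Loader Transformer object] + [Collector Plugin Loader Transformer object]
  take Plugin:  [Loader Transformer object] + [Plugin Loader Transformer object]
  take Loader:  [Loader Transformer object] + [Loader Transformer object]
  take Transformer:  [Transformer object] + [Transformer object]
  take object:  [object] + [object]

Optimizer, Extension, Resolver, Collector, Plugin, Loader, Transformer, object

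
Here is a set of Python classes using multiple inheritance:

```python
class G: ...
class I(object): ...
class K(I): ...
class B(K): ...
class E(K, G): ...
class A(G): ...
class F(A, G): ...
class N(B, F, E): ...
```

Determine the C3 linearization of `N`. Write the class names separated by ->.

N -> B -> F -> A -> E -> K -> I -> G -> object

L[N] = N + merge(L[B], L[F], L[E], [B F E])
  take B:  [B K I object] + [F A G object] + [E K I G object] + [B F E]
  take F:  [K I object] + [F A G object] + [E K I G object] + [F E]
  take A:  [K I object] + [A G object] + [E K I G object] + [E]
  take E:  [K I object] + [G object] + [E K I G object] + [E]
  take K:  [K I object] + [G object] + [K I G object]
  take I:  [I object] + [G object] + [I G object]
  take G:  [object] + [G object] + [G object]
  take object:  [object] + [object] + [object]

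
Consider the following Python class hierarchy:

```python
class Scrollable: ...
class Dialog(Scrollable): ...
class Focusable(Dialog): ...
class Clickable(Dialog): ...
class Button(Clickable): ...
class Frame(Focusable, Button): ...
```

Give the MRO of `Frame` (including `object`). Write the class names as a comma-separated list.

Frame, Focusable, Button, Clickable, Dialog, Scrollable, object

L[Frame] = Frame + merge(L[Focusable], L[Button], [Focusable Button])
  take Focusable:  [Focusable Dialog Scrollable object] + [Button Clickable Dialog Scrollable object] + [Focusable Button]
  take Button:  [Dialog Scrollable object] + [Button Clickable Dialog Scrollable object] + [Button]
  take Clickable:  [Dialog Scrollable object] + [Clickable Dialog Scrollable object]
  take Dialog:  [Dialog Scrollable object] + [Dialog Scrollable object]
  take Scrollable:  [Scrollable object] + [Scrollable object]
  take object:  [object] + [object]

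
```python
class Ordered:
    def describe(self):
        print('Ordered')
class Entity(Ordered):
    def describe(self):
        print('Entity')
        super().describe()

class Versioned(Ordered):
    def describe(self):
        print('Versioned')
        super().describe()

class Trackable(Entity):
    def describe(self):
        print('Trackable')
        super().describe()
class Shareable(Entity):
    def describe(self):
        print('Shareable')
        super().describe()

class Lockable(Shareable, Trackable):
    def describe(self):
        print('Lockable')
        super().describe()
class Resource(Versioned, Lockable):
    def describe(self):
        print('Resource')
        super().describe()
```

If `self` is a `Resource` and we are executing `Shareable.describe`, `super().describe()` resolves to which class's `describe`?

Trackable

L[Resource] = Resource + merge(L[Versioned], L[Lockable], [Versioned Lockable])
  take Versioned:  [Versioned Ordered object] + [Lockable Shareable Trackable Entity Ordered object] + [Versioned Lockable]
  take Lockable:  [Ordered object] + [Lockable Shareable Trackable Entity Ordered object] + [Lockable]
  take Shareable:  [Ordered object] + [Shareable Trackable Entity Ordered object]
  take Trackable:  [Ordered object] + [Trackable Entity Ordered object]
  take Entity:  [Ordered object] + [Entity Ordered object]
  take Ordered:  [Ordered object] + [Ordered object]
  take object:  [object] + [object]
MRO: Resource Versioned Lockable Shareable Trackable Entity Ordered object
super() in Shareable.describe on a Resource instance goes to the class after Shareable in Resource's MRO: Trackable.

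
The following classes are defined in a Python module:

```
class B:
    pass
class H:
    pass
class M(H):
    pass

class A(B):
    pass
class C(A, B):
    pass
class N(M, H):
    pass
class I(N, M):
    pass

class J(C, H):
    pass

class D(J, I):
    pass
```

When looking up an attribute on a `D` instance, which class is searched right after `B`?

I

L[D] = D + merge(L[J], L[I], [J I])
  take J:  [J C A B H object] + [I N M H object] + [J I]
  take C:  [C A B H object] + [I N M H object] + [I]
  take A:  [A B H object] + [I N M H object] + [I]
  take B:  [B H object] + [I N M H object] + [I]
  take I:  [H object] + [I N M H object] + [I]
  take N:  [H object] + [N M H object]
  take M:  [H object] + [M H object]
  take H:  [H object] + [H object]
  take object:  [object] + [object]
MRO: D J C A B I N M H object
B is at position 4; next is I.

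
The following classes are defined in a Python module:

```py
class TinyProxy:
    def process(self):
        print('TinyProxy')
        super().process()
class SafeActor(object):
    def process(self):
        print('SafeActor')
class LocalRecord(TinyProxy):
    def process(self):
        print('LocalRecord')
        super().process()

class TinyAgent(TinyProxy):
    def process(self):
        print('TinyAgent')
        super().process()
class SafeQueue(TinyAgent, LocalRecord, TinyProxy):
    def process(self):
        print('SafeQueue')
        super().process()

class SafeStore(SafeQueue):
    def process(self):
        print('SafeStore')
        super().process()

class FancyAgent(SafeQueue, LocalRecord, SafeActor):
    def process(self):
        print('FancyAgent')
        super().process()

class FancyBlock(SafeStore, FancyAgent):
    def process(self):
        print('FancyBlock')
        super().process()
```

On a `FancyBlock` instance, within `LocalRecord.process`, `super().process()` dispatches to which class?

TinyProxy

L[FancyBlock] = FancyBlock + merge(L[SafeStore], L[FancyAgent], [SafeStore FancyAgent])
  take SafeStore:  [SafeStore SafeQueue TinyAgent LocalRecord TinyProxy object] + [FancyAgent SafeQueue TinyAgent LocalRecord TinyProxy SafeActor object] + [SafeStore FancyAgent]
  take FancyAgent:  [SafeQueue TinyAgent LocalRecord TinyProxy object] + [FancyAgent SafeQueue TinyAgent LocalRecord TinyProxy SafeActor object] + [FancyAgent]
  take SafeQueue:  [SafeQueue TinyAgent LocalRecord TinyProxy object] + [SafeQueue TinyAgent LocalRecord TinyProxy SafeActor object]
  take TinyAgent:  [TinyAgent LocalRecord TinyProxy object] + [TinyAgent LocalRecord TinyProxy SafeActor object]
  take LocalRecord:  [LocalRecord TinyProxy object] + [LocalRecord TinyProxy SafeActor object]
  take TinyProxy:  [TinyProxy object] + [TinyProxy SafeActor object]
  take SafeActor:  [object] + [SafeActor object]
  take object:  [object] + [object]
MRO: FancyBlock SafeStore FancyAgent SafeQueue TinyAgent LocalRecord TinyProxy SafeActor object
super() in LocalRecord.process on a FancyBlock instance goes to the class after LocalRecord in FancyBlock's MRO: TinyProxy.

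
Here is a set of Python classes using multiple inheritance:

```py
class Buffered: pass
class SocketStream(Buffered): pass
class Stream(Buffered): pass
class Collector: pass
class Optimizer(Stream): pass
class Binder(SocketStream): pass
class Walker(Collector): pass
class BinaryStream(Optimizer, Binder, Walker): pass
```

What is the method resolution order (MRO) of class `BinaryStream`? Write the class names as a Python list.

L[BinaryStream] = BinaryStream + merge(L[Optimizer], L[Binder], L[Walker], [Optimizer Binder Walker])
  take Optimizer:  [Optimizer Stream Buffered object] + [Binder SocketStream Buffered object] + [Walker Collector object] + [Optimizer Binder Walker]
  take Stream:  [Stream Buffered object] + [Binder SocketStream Buffered object] + [Walker Collector object] + [Binder Walker]
  take Binder:  [Buffered object] + [Binder SocketStream Buffered object] + [Walker Collector object] + [Binder Walker]
  take SocketStream:  [Buffered object] + [SocketStream Buffered object] + [Walker Collector object] + [Walker]
  take Buffered:  [Buffered object] + [Buffered object] + [Walker Collector object] + [Walker]
  take Walker:  [object] + [object] + [Walker Collector object] + [Walker]
  take Collector:  [object] + [object] + [Collector object]
  take object:  [object] + [object] + [object]

[BinaryStream, Optimizer, Stream, Binder, SocketStream, Buffered, Walker, Collector, object]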